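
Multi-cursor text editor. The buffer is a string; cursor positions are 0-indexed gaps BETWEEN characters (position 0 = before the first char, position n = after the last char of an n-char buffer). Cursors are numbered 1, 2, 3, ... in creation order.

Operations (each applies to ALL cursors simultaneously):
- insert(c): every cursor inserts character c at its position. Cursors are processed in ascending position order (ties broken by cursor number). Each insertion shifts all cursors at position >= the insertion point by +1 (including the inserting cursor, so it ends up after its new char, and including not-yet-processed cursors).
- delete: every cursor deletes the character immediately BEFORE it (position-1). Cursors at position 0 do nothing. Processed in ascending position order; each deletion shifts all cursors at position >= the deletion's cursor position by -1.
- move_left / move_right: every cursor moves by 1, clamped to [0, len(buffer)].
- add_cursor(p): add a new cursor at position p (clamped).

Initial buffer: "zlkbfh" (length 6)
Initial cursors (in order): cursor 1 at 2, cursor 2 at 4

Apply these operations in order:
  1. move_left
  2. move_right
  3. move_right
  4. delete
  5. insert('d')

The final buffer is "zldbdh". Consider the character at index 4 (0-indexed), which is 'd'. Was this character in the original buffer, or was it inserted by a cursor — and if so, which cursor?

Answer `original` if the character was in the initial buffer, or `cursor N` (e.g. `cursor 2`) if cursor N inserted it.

Answer: cursor 2

Derivation:
After op 1 (move_left): buffer="zlkbfh" (len 6), cursors c1@1 c2@3, authorship ......
After op 2 (move_right): buffer="zlkbfh" (len 6), cursors c1@2 c2@4, authorship ......
After op 3 (move_right): buffer="zlkbfh" (len 6), cursors c1@3 c2@5, authorship ......
After op 4 (delete): buffer="zlbh" (len 4), cursors c1@2 c2@3, authorship ....
After op 5 (insert('d')): buffer="zldbdh" (len 6), cursors c1@3 c2@5, authorship ..1.2.
Authorship (.=original, N=cursor N): . . 1 . 2 .
Index 4: author = 2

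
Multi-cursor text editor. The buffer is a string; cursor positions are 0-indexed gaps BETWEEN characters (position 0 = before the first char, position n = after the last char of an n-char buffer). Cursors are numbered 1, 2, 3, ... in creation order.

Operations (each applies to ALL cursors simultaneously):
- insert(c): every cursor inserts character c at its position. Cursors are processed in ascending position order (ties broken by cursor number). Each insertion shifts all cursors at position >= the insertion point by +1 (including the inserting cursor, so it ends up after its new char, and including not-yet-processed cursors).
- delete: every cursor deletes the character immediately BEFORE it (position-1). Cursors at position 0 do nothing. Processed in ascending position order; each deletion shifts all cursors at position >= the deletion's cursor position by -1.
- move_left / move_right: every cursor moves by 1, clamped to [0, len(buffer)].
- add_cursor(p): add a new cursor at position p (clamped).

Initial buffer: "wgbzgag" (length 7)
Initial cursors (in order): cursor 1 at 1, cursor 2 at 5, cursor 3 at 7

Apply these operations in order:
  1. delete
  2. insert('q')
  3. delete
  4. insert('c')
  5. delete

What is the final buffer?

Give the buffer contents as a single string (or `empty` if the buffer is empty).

Answer: gbza

Derivation:
After op 1 (delete): buffer="gbza" (len 4), cursors c1@0 c2@3 c3@4, authorship ....
After op 2 (insert('q')): buffer="qgbzqaq" (len 7), cursors c1@1 c2@5 c3@7, authorship 1...2.3
After op 3 (delete): buffer="gbza" (len 4), cursors c1@0 c2@3 c3@4, authorship ....
After op 4 (insert('c')): buffer="cgbzcac" (len 7), cursors c1@1 c2@5 c3@7, authorship 1...2.3
After op 5 (delete): buffer="gbza" (len 4), cursors c1@0 c2@3 c3@4, authorship ....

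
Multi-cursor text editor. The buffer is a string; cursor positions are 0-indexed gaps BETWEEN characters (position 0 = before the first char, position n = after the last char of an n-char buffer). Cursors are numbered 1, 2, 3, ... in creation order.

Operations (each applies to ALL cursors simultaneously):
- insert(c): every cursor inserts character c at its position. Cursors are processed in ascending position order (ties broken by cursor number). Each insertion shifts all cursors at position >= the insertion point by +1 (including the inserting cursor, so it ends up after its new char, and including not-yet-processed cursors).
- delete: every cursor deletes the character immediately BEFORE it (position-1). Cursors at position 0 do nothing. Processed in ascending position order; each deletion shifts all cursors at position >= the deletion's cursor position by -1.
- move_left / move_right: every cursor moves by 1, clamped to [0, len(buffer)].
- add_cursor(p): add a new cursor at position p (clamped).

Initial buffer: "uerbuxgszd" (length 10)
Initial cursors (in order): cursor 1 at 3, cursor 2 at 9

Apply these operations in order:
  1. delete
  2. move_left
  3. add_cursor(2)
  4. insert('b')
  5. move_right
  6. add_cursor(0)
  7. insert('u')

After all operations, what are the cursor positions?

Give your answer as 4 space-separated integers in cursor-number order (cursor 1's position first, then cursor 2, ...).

Answer: 5 14 8 1

Derivation:
After op 1 (delete): buffer="uebuxgsd" (len 8), cursors c1@2 c2@7, authorship ........
After op 2 (move_left): buffer="uebuxgsd" (len 8), cursors c1@1 c2@6, authorship ........
After op 3 (add_cursor(2)): buffer="uebuxgsd" (len 8), cursors c1@1 c3@2 c2@6, authorship ........
After op 4 (insert('b')): buffer="ubebbuxgbsd" (len 11), cursors c1@2 c3@4 c2@9, authorship .1.3....2..
After op 5 (move_right): buffer="ubebbuxgbsd" (len 11), cursors c1@3 c3@5 c2@10, authorship .1.3....2..
After op 6 (add_cursor(0)): buffer="ubebbuxgbsd" (len 11), cursors c4@0 c1@3 c3@5 c2@10, authorship .1.3....2..
After op 7 (insert('u')): buffer="uubeubbuuxgbsud" (len 15), cursors c4@1 c1@5 c3@8 c2@14, authorship 4.1.13.3...2.2.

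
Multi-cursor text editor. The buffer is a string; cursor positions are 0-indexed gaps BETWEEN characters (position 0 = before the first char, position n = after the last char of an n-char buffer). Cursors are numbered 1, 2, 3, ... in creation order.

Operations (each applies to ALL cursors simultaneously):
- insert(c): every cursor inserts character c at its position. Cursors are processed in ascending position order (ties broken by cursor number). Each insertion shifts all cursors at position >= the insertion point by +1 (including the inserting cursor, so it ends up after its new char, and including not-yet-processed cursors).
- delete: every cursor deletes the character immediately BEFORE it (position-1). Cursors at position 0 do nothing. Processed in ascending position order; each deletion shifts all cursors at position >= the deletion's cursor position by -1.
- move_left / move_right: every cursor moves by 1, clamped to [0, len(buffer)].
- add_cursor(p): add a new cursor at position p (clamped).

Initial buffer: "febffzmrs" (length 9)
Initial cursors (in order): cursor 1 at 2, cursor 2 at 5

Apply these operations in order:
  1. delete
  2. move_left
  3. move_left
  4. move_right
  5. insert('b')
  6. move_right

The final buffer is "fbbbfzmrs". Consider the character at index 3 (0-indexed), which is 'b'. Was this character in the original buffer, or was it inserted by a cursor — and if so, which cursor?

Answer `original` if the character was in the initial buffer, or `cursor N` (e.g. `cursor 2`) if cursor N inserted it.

Answer: cursor 2

Derivation:
After op 1 (delete): buffer="fbfzmrs" (len 7), cursors c1@1 c2@3, authorship .......
After op 2 (move_left): buffer="fbfzmrs" (len 7), cursors c1@0 c2@2, authorship .......
After op 3 (move_left): buffer="fbfzmrs" (len 7), cursors c1@0 c2@1, authorship .......
After op 4 (move_right): buffer="fbfzmrs" (len 7), cursors c1@1 c2@2, authorship .......
After op 5 (insert('b')): buffer="fbbbfzmrs" (len 9), cursors c1@2 c2@4, authorship .1.2.....
After op 6 (move_right): buffer="fbbbfzmrs" (len 9), cursors c1@3 c2@5, authorship .1.2.....
Authorship (.=original, N=cursor N): . 1 . 2 . . . . .
Index 3: author = 2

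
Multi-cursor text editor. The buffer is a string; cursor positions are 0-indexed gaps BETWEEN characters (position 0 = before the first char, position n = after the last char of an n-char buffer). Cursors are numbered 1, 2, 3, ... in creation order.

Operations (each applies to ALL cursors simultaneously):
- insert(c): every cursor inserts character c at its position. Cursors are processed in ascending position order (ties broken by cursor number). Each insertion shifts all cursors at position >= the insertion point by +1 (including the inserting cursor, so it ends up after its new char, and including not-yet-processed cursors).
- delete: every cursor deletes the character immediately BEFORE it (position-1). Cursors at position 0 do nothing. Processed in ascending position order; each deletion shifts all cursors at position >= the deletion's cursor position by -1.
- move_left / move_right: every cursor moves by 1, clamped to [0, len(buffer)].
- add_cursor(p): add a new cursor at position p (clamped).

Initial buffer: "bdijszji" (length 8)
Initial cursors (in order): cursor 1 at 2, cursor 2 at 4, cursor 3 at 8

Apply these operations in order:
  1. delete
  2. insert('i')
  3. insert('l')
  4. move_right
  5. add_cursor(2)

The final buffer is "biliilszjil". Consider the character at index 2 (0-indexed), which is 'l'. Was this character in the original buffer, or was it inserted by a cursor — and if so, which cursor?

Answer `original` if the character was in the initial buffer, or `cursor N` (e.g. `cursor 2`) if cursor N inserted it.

Answer: cursor 1

Derivation:
After op 1 (delete): buffer="biszj" (len 5), cursors c1@1 c2@2 c3@5, authorship .....
After op 2 (insert('i')): buffer="biiiszji" (len 8), cursors c1@2 c2@4 c3@8, authorship .1.2...3
After op 3 (insert('l')): buffer="biliilszjil" (len 11), cursors c1@3 c2@6 c3@11, authorship .11.22...33
After op 4 (move_right): buffer="biliilszjil" (len 11), cursors c1@4 c2@7 c3@11, authorship .11.22...33
After op 5 (add_cursor(2)): buffer="biliilszjil" (len 11), cursors c4@2 c1@4 c2@7 c3@11, authorship .11.22...33
Authorship (.=original, N=cursor N): . 1 1 . 2 2 . . . 3 3
Index 2: author = 1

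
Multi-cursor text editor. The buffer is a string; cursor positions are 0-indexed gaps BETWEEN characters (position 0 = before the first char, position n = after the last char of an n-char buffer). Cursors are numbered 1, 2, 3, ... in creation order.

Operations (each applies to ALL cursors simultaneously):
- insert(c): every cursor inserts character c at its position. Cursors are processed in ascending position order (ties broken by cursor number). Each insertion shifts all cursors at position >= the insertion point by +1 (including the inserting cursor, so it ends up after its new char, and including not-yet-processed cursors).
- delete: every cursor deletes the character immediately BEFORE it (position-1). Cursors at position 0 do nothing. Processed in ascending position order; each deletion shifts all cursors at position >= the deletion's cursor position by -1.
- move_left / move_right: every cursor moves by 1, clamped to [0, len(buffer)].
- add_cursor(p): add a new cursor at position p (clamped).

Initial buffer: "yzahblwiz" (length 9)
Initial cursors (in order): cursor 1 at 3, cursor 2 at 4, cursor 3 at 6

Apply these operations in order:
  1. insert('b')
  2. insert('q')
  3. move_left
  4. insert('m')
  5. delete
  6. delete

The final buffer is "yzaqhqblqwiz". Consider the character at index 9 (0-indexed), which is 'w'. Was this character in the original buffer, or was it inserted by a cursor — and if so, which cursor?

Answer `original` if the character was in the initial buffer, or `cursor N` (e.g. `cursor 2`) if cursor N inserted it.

After op 1 (insert('b')): buffer="yzabhbblbwiz" (len 12), cursors c1@4 c2@6 c3@9, authorship ...1.2..3...
After op 2 (insert('q')): buffer="yzabqhbqblbqwiz" (len 15), cursors c1@5 c2@8 c3@12, authorship ...11.22..33...
After op 3 (move_left): buffer="yzabqhbqblbqwiz" (len 15), cursors c1@4 c2@7 c3@11, authorship ...11.22..33...
After op 4 (insert('m')): buffer="yzabmqhbmqblbmqwiz" (len 18), cursors c1@5 c2@9 c3@14, authorship ...111.222..333...
After op 5 (delete): buffer="yzabqhbqblbqwiz" (len 15), cursors c1@4 c2@7 c3@11, authorship ...11.22..33...
After op 6 (delete): buffer="yzaqhqblqwiz" (len 12), cursors c1@3 c2@5 c3@8, authorship ...1.2..3...
Authorship (.=original, N=cursor N): . . . 1 . 2 . . 3 . . .
Index 9: author = original

Answer: original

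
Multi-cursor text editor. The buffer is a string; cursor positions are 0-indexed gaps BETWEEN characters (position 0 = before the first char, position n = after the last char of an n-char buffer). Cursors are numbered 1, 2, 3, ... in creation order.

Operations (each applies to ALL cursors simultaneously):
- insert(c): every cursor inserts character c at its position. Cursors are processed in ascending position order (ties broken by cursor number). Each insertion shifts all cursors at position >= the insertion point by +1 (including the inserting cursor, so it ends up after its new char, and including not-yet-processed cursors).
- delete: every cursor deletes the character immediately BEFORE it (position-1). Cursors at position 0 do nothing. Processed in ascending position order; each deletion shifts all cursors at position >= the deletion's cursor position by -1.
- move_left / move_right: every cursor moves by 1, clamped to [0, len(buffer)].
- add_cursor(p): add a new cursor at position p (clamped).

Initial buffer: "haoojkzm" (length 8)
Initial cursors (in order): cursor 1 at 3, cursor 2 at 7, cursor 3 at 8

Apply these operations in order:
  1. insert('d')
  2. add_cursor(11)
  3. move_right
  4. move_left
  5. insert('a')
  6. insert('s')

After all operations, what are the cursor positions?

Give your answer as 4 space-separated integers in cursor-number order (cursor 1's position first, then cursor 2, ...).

Answer: 6 13 18 18

Derivation:
After op 1 (insert('d')): buffer="haodojkzdmd" (len 11), cursors c1@4 c2@9 c3@11, authorship ...1....2.3
After op 2 (add_cursor(11)): buffer="haodojkzdmd" (len 11), cursors c1@4 c2@9 c3@11 c4@11, authorship ...1....2.3
After op 3 (move_right): buffer="haodojkzdmd" (len 11), cursors c1@5 c2@10 c3@11 c4@11, authorship ...1....2.3
After op 4 (move_left): buffer="haodojkzdmd" (len 11), cursors c1@4 c2@9 c3@10 c4@10, authorship ...1....2.3
After op 5 (insert('a')): buffer="haodaojkzdamaad" (len 15), cursors c1@5 c2@11 c3@14 c4@14, authorship ...11....22.343
After op 6 (insert('s')): buffer="haodasojkzdasmaassd" (len 19), cursors c1@6 c2@13 c3@18 c4@18, authorship ...111....222.34343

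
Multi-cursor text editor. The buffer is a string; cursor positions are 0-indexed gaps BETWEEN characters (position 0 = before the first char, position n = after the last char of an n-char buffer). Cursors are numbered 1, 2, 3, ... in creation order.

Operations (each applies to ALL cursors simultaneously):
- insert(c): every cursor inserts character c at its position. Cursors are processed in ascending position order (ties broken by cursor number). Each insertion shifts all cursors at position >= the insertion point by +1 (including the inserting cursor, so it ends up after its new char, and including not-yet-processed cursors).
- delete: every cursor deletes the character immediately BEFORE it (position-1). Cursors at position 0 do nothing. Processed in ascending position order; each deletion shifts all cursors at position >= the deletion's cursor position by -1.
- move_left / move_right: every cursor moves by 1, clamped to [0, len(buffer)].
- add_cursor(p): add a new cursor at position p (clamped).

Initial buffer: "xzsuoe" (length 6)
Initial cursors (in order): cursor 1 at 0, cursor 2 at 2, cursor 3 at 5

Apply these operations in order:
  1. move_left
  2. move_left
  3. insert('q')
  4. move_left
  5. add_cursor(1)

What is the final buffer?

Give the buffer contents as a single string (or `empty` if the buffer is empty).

Answer: qqxzsquoe

Derivation:
After op 1 (move_left): buffer="xzsuoe" (len 6), cursors c1@0 c2@1 c3@4, authorship ......
After op 2 (move_left): buffer="xzsuoe" (len 6), cursors c1@0 c2@0 c3@3, authorship ......
After op 3 (insert('q')): buffer="qqxzsquoe" (len 9), cursors c1@2 c2@2 c3@6, authorship 12...3...
After op 4 (move_left): buffer="qqxzsquoe" (len 9), cursors c1@1 c2@1 c3@5, authorship 12...3...
After op 5 (add_cursor(1)): buffer="qqxzsquoe" (len 9), cursors c1@1 c2@1 c4@1 c3@5, authorship 12...3...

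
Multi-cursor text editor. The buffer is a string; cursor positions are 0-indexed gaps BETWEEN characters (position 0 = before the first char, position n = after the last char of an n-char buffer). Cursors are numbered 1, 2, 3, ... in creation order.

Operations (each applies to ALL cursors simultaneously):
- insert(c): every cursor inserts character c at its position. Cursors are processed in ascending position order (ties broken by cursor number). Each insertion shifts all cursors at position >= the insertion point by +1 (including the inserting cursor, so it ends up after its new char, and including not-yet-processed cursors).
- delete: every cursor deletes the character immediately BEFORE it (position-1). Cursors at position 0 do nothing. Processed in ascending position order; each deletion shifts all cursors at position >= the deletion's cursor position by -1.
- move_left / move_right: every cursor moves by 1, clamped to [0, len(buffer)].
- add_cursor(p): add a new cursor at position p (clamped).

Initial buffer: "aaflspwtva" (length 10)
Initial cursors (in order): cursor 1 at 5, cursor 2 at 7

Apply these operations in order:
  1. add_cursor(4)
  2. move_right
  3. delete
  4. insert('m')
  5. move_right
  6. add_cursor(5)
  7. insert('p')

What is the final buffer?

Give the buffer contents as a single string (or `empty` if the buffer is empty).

Answer: aaflmpmwppmvpa

Derivation:
After op 1 (add_cursor(4)): buffer="aaflspwtva" (len 10), cursors c3@4 c1@5 c2@7, authorship ..........
After op 2 (move_right): buffer="aaflspwtva" (len 10), cursors c3@5 c1@6 c2@8, authorship ..........
After op 3 (delete): buffer="aaflwva" (len 7), cursors c1@4 c3@4 c2@5, authorship .......
After op 4 (insert('m')): buffer="aaflmmwmva" (len 10), cursors c1@6 c3@6 c2@8, authorship ....13.2..
After op 5 (move_right): buffer="aaflmmwmva" (len 10), cursors c1@7 c3@7 c2@9, authorship ....13.2..
After op 6 (add_cursor(5)): buffer="aaflmmwmva" (len 10), cursors c4@5 c1@7 c3@7 c2@9, authorship ....13.2..
After op 7 (insert('p')): buffer="aaflmpmwppmvpa" (len 14), cursors c4@6 c1@10 c3@10 c2@13, authorship ....143.132.2.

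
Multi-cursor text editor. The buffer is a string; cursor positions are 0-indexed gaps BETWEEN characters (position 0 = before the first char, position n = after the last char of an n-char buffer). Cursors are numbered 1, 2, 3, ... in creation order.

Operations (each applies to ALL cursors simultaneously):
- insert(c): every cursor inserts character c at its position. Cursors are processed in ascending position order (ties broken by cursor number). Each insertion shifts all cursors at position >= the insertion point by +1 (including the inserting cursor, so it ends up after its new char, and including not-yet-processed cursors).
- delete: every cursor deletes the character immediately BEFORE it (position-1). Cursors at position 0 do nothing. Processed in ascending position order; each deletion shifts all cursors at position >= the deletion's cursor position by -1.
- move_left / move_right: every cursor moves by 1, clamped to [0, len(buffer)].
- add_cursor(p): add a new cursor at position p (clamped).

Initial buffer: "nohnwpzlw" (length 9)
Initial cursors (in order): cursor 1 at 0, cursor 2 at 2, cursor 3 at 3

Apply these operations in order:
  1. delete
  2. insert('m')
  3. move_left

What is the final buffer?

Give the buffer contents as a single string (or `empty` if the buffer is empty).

After op 1 (delete): buffer="nnwpzlw" (len 7), cursors c1@0 c2@1 c3@1, authorship .......
After op 2 (insert('m')): buffer="mnmmnwpzlw" (len 10), cursors c1@1 c2@4 c3@4, authorship 1.23......
After op 3 (move_left): buffer="mnmmnwpzlw" (len 10), cursors c1@0 c2@3 c3@3, authorship 1.23......

Answer: mnmmnwpzlw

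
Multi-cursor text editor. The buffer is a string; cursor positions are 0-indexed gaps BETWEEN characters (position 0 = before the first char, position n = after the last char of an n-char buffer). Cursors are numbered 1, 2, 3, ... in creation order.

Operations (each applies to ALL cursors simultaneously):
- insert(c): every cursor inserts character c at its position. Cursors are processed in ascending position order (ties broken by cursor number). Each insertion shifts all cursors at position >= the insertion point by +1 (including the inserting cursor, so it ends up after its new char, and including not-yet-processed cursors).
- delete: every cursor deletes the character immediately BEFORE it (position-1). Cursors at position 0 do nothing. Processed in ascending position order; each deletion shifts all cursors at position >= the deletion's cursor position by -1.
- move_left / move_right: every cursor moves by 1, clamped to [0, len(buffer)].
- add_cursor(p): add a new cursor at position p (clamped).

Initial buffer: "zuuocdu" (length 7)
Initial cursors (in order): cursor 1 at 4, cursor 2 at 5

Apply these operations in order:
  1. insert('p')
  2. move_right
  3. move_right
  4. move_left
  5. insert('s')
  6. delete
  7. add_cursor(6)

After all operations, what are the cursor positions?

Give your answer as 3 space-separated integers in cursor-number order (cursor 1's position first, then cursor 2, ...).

After op 1 (insert('p')): buffer="zuuopcpdu" (len 9), cursors c1@5 c2@7, authorship ....1.2..
After op 2 (move_right): buffer="zuuopcpdu" (len 9), cursors c1@6 c2@8, authorship ....1.2..
After op 3 (move_right): buffer="zuuopcpdu" (len 9), cursors c1@7 c2@9, authorship ....1.2..
After op 4 (move_left): buffer="zuuopcpdu" (len 9), cursors c1@6 c2@8, authorship ....1.2..
After op 5 (insert('s')): buffer="zuuopcspdsu" (len 11), cursors c1@7 c2@10, authorship ....1.12.2.
After op 6 (delete): buffer="zuuopcpdu" (len 9), cursors c1@6 c2@8, authorship ....1.2..
After op 7 (add_cursor(6)): buffer="zuuopcpdu" (len 9), cursors c1@6 c3@6 c2@8, authorship ....1.2..

Answer: 6 8 6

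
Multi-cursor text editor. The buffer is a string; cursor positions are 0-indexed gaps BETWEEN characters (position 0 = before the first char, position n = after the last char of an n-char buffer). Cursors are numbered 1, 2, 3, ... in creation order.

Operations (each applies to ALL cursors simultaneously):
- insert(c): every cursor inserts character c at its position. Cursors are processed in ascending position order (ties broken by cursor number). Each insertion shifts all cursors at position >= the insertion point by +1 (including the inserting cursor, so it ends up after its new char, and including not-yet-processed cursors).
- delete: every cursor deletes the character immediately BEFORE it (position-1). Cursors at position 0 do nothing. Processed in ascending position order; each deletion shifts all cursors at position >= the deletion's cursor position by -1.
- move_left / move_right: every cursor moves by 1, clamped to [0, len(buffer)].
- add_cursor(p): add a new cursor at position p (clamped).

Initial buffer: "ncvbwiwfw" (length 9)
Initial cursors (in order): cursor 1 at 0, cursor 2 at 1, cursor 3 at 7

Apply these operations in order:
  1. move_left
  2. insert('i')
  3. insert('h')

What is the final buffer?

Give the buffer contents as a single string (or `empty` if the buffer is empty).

After op 1 (move_left): buffer="ncvbwiwfw" (len 9), cursors c1@0 c2@0 c3@6, authorship .........
After op 2 (insert('i')): buffer="iincvbwiiwfw" (len 12), cursors c1@2 c2@2 c3@9, authorship 12......3...
After op 3 (insert('h')): buffer="iihhncvbwiihwfw" (len 15), cursors c1@4 c2@4 c3@12, authorship 1212......33...

Answer: iihhncvbwiihwfw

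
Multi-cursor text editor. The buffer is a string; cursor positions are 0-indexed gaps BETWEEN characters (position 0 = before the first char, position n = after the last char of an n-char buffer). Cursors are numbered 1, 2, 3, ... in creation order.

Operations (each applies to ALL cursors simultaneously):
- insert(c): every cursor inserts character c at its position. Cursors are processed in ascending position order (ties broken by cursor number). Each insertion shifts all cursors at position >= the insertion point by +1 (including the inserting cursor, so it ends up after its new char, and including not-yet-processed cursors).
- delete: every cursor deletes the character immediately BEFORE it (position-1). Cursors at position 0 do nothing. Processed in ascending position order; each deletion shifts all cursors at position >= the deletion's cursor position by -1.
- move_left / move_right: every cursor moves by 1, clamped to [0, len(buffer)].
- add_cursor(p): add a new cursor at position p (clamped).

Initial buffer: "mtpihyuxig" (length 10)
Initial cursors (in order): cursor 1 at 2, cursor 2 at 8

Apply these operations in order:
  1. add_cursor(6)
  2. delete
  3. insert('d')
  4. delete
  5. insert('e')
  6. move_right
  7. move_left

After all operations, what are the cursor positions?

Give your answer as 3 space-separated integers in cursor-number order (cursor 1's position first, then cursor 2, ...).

Answer: 2 8 6

Derivation:
After op 1 (add_cursor(6)): buffer="mtpihyuxig" (len 10), cursors c1@2 c3@6 c2@8, authorship ..........
After op 2 (delete): buffer="mpihuig" (len 7), cursors c1@1 c3@4 c2@5, authorship .......
After op 3 (insert('d')): buffer="mdpihdudig" (len 10), cursors c1@2 c3@6 c2@8, authorship .1...3.2..
After op 4 (delete): buffer="mpihuig" (len 7), cursors c1@1 c3@4 c2@5, authorship .......
After op 5 (insert('e')): buffer="mepiheueig" (len 10), cursors c1@2 c3@6 c2@8, authorship .1...3.2..
After op 6 (move_right): buffer="mepiheueig" (len 10), cursors c1@3 c3@7 c2@9, authorship .1...3.2..
After op 7 (move_left): buffer="mepiheueig" (len 10), cursors c1@2 c3@6 c2@8, authorship .1...3.2..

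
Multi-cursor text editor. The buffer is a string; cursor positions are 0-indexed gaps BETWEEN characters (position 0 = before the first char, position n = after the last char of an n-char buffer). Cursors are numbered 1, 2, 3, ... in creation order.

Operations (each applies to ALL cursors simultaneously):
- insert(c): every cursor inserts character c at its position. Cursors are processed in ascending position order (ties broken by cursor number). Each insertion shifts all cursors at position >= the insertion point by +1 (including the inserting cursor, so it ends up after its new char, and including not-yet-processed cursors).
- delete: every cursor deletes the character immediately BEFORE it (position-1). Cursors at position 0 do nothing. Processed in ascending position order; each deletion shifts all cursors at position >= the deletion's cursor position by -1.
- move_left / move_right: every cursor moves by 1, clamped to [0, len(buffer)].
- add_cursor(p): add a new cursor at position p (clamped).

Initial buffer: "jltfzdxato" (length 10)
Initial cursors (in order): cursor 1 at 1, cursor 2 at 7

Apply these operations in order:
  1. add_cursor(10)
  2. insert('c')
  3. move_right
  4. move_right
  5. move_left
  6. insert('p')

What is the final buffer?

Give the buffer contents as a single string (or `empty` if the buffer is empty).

Answer: jclptfzdxcaptopc

Derivation:
After op 1 (add_cursor(10)): buffer="jltfzdxato" (len 10), cursors c1@1 c2@7 c3@10, authorship ..........
After op 2 (insert('c')): buffer="jcltfzdxcatoc" (len 13), cursors c1@2 c2@9 c3@13, authorship .1......2...3
After op 3 (move_right): buffer="jcltfzdxcatoc" (len 13), cursors c1@3 c2@10 c3@13, authorship .1......2...3
After op 4 (move_right): buffer="jcltfzdxcatoc" (len 13), cursors c1@4 c2@11 c3@13, authorship .1......2...3
After op 5 (move_left): buffer="jcltfzdxcatoc" (len 13), cursors c1@3 c2@10 c3@12, authorship .1......2...3
After op 6 (insert('p')): buffer="jclptfzdxcaptopc" (len 16), cursors c1@4 c2@12 c3@15, authorship .1.1.....2.2..33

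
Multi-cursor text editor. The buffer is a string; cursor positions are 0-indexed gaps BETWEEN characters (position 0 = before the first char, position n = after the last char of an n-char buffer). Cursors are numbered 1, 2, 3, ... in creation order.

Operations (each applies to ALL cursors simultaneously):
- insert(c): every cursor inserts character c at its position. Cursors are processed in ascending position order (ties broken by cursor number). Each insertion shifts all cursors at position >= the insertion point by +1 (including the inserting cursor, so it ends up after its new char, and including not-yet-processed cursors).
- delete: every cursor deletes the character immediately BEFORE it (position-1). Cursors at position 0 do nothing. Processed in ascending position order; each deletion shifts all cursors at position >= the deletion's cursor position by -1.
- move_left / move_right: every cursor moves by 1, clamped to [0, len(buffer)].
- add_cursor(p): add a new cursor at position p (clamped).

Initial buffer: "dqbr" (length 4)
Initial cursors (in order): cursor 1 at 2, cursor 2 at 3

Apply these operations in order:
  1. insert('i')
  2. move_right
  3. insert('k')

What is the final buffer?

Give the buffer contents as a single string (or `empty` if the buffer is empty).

After op 1 (insert('i')): buffer="dqibir" (len 6), cursors c1@3 c2@5, authorship ..1.2.
After op 2 (move_right): buffer="dqibir" (len 6), cursors c1@4 c2@6, authorship ..1.2.
After op 3 (insert('k')): buffer="dqibkirk" (len 8), cursors c1@5 c2@8, authorship ..1.12.2

Answer: dqibkirk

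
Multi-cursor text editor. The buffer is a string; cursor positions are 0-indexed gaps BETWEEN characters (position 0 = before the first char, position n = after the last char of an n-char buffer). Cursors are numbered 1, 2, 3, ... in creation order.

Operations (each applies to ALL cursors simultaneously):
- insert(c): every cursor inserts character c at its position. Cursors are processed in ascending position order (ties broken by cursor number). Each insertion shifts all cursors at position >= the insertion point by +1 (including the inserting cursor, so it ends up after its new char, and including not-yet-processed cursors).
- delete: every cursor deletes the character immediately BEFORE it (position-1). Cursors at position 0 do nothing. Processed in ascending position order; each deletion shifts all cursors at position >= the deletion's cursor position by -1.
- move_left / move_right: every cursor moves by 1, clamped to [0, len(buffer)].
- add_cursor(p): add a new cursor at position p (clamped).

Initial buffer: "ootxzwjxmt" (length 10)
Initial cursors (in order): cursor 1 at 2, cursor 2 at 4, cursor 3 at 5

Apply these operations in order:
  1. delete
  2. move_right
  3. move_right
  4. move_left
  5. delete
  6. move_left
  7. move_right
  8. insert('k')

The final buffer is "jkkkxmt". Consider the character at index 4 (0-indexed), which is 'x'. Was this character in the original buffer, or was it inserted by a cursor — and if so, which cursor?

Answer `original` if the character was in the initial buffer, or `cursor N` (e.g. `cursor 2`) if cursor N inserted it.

After op 1 (delete): buffer="otwjxmt" (len 7), cursors c1@1 c2@2 c3@2, authorship .......
After op 2 (move_right): buffer="otwjxmt" (len 7), cursors c1@2 c2@3 c3@3, authorship .......
After op 3 (move_right): buffer="otwjxmt" (len 7), cursors c1@3 c2@4 c3@4, authorship .......
After op 4 (move_left): buffer="otwjxmt" (len 7), cursors c1@2 c2@3 c3@3, authorship .......
After op 5 (delete): buffer="jxmt" (len 4), cursors c1@0 c2@0 c3@0, authorship ....
After op 6 (move_left): buffer="jxmt" (len 4), cursors c1@0 c2@0 c3@0, authorship ....
After op 7 (move_right): buffer="jxmt" (len 4), cursors c1@1 c2@1 c3@1, authorship ....
After op 8 (insert('k')): buffer="jkkkxmt" (len 7), cursors c1@4 c2@4 c3@4, authorship .123...
Authorship (.=original, N=cursor N): . 1 2 3 . . .
Index 4: author = original

Answer: original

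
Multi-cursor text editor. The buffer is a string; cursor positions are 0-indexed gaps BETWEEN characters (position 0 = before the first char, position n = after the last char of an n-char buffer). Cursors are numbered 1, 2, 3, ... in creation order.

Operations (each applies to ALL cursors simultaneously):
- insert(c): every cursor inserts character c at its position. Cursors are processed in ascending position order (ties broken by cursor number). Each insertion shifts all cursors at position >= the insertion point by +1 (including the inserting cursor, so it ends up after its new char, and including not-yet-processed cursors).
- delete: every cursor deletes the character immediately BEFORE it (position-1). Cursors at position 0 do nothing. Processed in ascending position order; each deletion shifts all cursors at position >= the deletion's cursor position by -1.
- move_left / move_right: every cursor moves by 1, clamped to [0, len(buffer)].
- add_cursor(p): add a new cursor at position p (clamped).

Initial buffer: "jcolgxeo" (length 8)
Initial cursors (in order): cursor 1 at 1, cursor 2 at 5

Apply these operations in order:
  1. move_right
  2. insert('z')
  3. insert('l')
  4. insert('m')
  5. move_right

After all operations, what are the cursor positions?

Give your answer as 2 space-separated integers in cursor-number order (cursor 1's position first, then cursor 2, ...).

After op 1 (move_right): buffer="jcolgxeo" (len 8), cursors c1@2 c2@6, authorship ........
After op 2 (insert('z')): buffer="jczolgxzeo" (len 10), cursors c1@3 c2@8, authorship ..1....2..
After op 3 (insert('l')): buffer="jczlolgxzleo" (len 12), cursors c1@4 c2@10, authorship ..11....22..
After op 4 (insert('m')): buffer="jczlmolgxzlmeo" (len 14), cursors c1@5 c2@12, authorship ..111....222..
After op 5 (move_right): buffer="jczlmolgxzlmeo" (len 14), cursors c1@6 c2@13, authorship ..111....222..

Answer: 6 13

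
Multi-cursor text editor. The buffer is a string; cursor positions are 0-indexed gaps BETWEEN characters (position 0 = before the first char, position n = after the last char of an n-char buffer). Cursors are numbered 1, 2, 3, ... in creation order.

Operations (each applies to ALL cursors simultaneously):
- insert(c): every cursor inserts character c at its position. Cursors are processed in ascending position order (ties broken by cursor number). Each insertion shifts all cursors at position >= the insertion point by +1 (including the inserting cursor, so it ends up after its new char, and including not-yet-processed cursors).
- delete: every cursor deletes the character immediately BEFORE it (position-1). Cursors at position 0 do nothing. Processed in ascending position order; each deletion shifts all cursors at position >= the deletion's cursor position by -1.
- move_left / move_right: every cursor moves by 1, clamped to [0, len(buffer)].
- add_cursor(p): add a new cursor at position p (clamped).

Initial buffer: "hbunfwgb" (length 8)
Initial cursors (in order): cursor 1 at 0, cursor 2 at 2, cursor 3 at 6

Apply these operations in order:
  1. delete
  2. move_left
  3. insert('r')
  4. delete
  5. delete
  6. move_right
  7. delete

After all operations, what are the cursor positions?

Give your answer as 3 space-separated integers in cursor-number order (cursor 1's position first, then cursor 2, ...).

Answer: 0 0 1

Derivation:
After op 1 (delete): buffer="hunfgb" (len 6), cursors c1@0 c2@1 c3@4, authorship ......
After op 2 (move_left): buffer="hunfgb" (len 6), cursors c1@0 c2@0 c3@3, authorship ......
After op 3 (insert('r')): buffer="rrhunrfgb" (len 9), cursors c1@2 c2@2 c3@6, authorship 12...3...
After op 4 (delete): buffer="hunfgb" (len 6), cursors c1@0 c2@0 c3@3, authorship ......
After op 5 (delete): buffer="hufgb" (len 5), cursors c1@0 c2@0 c3@2, authorship .....
After op 6 (move_right): buffer="hufgb" (len 5), cursors c1@1 c2@1 c3@3, authorship .....
After op 7 (delete): buffer="ugb" (len 3), cursors c1@0 c2@0 c3@1, authorship ...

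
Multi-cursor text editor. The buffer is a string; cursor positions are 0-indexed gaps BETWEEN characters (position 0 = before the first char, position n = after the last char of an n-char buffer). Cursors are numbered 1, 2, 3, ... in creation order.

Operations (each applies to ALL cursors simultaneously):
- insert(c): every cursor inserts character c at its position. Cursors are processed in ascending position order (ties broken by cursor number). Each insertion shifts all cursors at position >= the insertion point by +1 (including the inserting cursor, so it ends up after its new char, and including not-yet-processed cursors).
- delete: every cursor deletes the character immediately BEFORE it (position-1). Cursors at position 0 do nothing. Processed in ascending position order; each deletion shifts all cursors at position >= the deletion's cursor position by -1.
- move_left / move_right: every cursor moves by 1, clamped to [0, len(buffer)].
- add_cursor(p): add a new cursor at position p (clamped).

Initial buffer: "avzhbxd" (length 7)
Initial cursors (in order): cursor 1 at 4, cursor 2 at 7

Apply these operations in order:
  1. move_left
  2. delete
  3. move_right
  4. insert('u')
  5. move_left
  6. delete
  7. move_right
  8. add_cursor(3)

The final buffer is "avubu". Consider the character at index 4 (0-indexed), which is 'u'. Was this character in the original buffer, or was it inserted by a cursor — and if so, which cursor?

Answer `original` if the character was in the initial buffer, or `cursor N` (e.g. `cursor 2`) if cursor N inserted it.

Answer: cursor 2

Derivation:
After op 1 (move_left): buffer="avzhbxd" (len 7), cursors c1@3 c2@6, authorship .......
After op 2 (delete): buffer="avhbd" (len 5), cursors c1@2 c2@4, authorship .....
After op 3 (move_right): buffer="avhbd" (len 5), cursors c1@3 c2@5, authorship .....
After op 4 (insert('u')): buffer="avhubdu" (len 7), cursors c1@4 c2@7, authorship ...1..2
After op 5 (move_left): buffer="avhubdu" (len 7), cursors c1@3 c2@6, authorship ...1..2
After op 6 (delete): buffer="avubu" (len 5), cursors c1@2 c2@4, authorship ..1.2
After op 7 (move_right): buffer="avubu" (len 5), cursors c1@3 c2@5, authorship ..1.2
After op 8 (add_cursor(3)): buffer="avubu" (len 5), cursors c1@3 c3@3 c2@5, authorship ..1.2
Authorship (.=original, N=cursor N): . . 1 . 2
Index 4: author = 2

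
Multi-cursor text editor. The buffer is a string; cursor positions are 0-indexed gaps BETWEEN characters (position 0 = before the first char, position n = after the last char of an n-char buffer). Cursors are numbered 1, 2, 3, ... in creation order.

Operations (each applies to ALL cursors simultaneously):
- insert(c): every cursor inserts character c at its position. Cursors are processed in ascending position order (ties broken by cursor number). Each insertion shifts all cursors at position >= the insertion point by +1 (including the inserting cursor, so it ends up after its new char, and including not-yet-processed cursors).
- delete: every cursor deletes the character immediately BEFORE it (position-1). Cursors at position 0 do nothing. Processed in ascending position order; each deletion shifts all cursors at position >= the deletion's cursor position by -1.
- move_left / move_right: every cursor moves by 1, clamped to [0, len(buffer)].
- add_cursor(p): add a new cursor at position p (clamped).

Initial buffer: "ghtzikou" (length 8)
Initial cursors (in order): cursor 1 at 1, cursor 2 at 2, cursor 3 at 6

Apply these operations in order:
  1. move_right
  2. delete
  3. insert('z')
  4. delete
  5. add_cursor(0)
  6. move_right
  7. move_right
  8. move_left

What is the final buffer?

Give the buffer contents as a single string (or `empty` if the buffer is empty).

Answer: gziku

Derivation:
After op 1 (move_right): buffer="ghtzikou" (len 8), cursors c1@2 c2@3 c3@7, authorship ........
After op 2 (delete): buffer="gziku" (len 5), cursors c1@1 c2@1 c3@4, authorship .....
After op 3 (insert('z')): buffer="gzzzikzu" (len 8), cursors c1@3 c2@3 c3@7, authorship .12...3.
After op 4 (delete): buffer="gziku" (len 5), cursors c1@1 c2@1 c3@4, authorship .....
After op 5 (add_cursor(0)): buffer="gziku" (len 5), cursors c4@0 c1@1 c2@1 c3@4, authorship .....
After op 6 (move_right): buffer="gziku" (len 5), cursors c4@1 c1@2 c2@2 c3@5, authorship .....
After op 7 (move_right): buffer="gziku" (len 5), cursors c4@2 c1@3 c2@3 c3@5, authorship .....
After op 8 (move_left): buffer="gziku" (len 5), cursors c4@1 c1@2 c2@2 c3@4, authorship .....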